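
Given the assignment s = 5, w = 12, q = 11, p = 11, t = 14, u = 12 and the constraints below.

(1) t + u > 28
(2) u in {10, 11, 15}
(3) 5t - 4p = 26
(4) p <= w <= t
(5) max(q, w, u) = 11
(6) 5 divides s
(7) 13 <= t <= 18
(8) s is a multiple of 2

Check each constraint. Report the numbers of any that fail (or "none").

(1) t + u = 14 + 12 = 26; 26 ≤ 28, bound 28 not met — violated.
(2) u = 12 is not in {10, 11, 15} — violated.
(3) 5t - 4p = 5(14) - 4(11) = 26 — OK.
(4) values 11 <= 12 <= 14 — OK.
(5) max(11, 12, 12) = 12, not 11 — violated.
(6) 5 / 5 = 1, so 5 divides 5 — OK.
(7) t = 14 lies in [13, 18] — OK.
(8) 5 = 2*2 + 1, so 2 does not divide 5 — violated.

Violated: 1, 2, 5, 8.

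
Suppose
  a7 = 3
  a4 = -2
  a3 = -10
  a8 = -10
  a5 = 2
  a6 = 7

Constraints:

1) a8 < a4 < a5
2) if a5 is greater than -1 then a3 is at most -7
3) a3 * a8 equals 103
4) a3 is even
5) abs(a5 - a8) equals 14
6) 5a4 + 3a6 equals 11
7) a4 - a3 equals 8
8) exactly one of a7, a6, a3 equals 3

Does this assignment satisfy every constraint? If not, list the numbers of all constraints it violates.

Constraints 3, 5 do not hold.

1) values -10 < -2 < 2  yes
2) a5 = 2 > -1, so we need a3 ≤ -7; a3 = -10 ≤ -7  yes
3) a3 * a8 = -10 * (-10) = 100, not 103  no
4) a3 = -10 is even  yes
5) abs(2 - (-10)) = 12, not 14  no
6) 5a4 + 3a6 = 5(-2) + 3(7) = 11  yes
7) a4 - a3 = -2 - (-10) = 8  yes
8) a7=3, a6=7, a3=-10; 1 of them equals 3  yes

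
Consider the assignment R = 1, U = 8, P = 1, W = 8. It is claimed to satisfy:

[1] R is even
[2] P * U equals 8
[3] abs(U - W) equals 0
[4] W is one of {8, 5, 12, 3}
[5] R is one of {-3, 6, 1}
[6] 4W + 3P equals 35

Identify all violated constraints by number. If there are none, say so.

[1] R = 1 is odd — does not hold.
[2] P * U = 1 * 8 = 8 — holds.
[3] abs(8 - 8) = 0 — holds.
[4] W = 8 is in {8, 5, 12, 3} — holds.
[5] R = 1 is in {-3, 6, 1} — holds.
[6] 4W + 3P = 4(8) + 3(1) = 35 — holds.

Constraint 1 is violated.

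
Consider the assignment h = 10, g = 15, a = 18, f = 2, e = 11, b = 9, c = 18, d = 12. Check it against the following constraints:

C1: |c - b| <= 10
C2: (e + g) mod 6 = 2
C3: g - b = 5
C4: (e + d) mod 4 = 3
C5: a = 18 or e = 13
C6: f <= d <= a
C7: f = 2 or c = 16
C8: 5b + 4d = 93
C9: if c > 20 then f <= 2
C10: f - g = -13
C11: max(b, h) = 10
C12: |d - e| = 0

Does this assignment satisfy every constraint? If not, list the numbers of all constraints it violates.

C1: |18 - 9| = 9; 9 ≤ 10 — holds.
C2: e + g = 26; 26 mod 6 = 2 — holds.
C3: g - b = 15 - 9 = 6, not 5 — does not hold.
C4: e + d = 23; 23 mod 4 = 3 — holds.
C5: a = 18 = 18 (first disjunct) — holds.
C6: values 2 <= 12 <= 18 — holds.
C7: f = 2 = 2 (first disjunct) — holds.
C8: 5b + 4d = 5(9) + 4(12) = 93 — holds.
C9: c = 18, not > 20; antecedent false, conditional vacuously true — holds.
C10: f - g = 2 - 15 = -13 — holds.
C11: max(9, 10) = 10 — holds.
C12: |12 - 11| = 1, not 0 — does not hold.

Constraints 3 and 12 are violated.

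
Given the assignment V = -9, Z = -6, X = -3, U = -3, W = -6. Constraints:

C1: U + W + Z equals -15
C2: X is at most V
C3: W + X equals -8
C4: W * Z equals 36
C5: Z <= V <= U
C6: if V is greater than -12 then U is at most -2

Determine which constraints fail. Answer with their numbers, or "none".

Constraints 2, 3, and 5 are violated.

C1: U + W + Z = -3 + (-6) + (-6) = -15 — holds.
C2: X = -3, V = -9; -3 > -9 (want ≤) — fails.
C3: W + X = -6 + (-3) = -9, not -8 — fails.
C4: W * Z = -6 * (-6) = 36 — holds.
C5: values -6, -9, -3; Z = -6 is not <= V = -9 — fails.
C6: V = -9 > -12, so we need U ≤ -2; U = -3 ≤ -2 — holds.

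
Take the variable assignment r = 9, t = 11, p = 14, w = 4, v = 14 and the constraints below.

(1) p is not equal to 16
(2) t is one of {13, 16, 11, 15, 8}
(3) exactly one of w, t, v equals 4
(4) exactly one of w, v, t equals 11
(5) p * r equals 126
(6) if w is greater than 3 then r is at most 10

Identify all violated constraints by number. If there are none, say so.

(1) p = 14, and 14 ≠ 16 — OK.
(2) t = 11 is in {13, 16, 11, 15, 8} — OK.
(3) w=4, t=11, v=14; 1 of them equals 4 — OK.
(4) w=4, v=14, t=11; 1 of them equals 11 — OK.
(5) p * r = 14 * 9 = 126 — OK.
(6) w = 4 > 3, so we need r ≤ 10; r = 9 ≤ 10 — OK.

No violations.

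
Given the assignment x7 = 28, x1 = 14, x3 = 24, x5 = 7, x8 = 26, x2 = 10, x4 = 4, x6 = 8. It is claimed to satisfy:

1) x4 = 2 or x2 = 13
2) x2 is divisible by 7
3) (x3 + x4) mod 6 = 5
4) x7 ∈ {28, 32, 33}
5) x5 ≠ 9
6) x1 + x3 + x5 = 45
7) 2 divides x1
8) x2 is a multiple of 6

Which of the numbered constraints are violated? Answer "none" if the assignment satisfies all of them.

1) x4 = 4 ≠ 2 and x2 = 10 ≠ 13; both disjuncts false — fails.
2) 10 = 7×1 + 3, so 7 does not divide 10 — fails.
3) x3 + x4 = 28; 28 mod 6 = 4, not 5 — fails.
4) x7 = 28 is in {28, 32, 33} — holds.
5) x5 = 7, and 7 ≠ 9 — holds.
6) x1 + x3 + x5 = 14 + 24 + 7 = 45 — holds.
7) 14 / 2 = 7, so 2 divides 14 — holds.
8) 10 = 6×1 + 4, so 6 does not divide 10 — fails.

The assignment fails constraints 1, 2, 3, 8.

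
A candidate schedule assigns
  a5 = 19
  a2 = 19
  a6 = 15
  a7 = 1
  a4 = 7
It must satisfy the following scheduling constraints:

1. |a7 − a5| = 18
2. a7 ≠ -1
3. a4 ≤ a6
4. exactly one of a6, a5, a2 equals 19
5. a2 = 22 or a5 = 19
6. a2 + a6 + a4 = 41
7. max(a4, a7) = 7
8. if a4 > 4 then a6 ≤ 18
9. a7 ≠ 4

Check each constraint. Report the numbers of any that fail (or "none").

1. |1 − 19| = 18  yes
2. a7 = 1, and 1 ≠ -1  yes
3. a4 = 7, a6 = 15; 7 ≤ 15  yes
4. a6=15, a5=19, a2=19; 2 of them equal 19, not exactly one  no
5. a2 = 19 ≠ 22, but a5 = 19 = 19 (second disjunct)  yes
6. a2 + a6 + a4 = 19 + 15 + 7 = 41  yes
7. max(7, 1) = 7  yes
8. a4 = 7 > 4, so we need a6 ≤ 18; a6 = 15 ≤ 18  yes
9. a7 = 1, and 1 ≠ 4  yes

Constraint 4 does not hold.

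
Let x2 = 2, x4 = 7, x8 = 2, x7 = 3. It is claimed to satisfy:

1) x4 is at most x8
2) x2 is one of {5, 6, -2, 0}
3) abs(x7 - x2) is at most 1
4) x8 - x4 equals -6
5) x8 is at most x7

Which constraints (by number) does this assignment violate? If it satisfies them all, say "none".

Constraints 1, 2, and 4 are violated.

1) x4 = 7, x8 = 2; 7 > 2 (want ≤) — fails.
2) x2 = 2 is not in {5, 6, -2, 0} — fails.
3) abs(3 - 2) = 1; 1 ≤ 1 — holds.
4) x8 - x4 = 2 - 7 = -5, not -6 — fails.
5) x8 = 2, x7 = 3; 2 ≤ 3 — holds.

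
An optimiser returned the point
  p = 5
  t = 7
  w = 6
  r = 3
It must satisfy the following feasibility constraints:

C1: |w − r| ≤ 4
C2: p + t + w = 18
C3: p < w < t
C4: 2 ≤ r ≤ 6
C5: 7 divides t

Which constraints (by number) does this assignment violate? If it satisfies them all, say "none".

C1: |6 − 3| = 3; 3 ≤ 4 — satisfied.
C2: p + t + w = 5 + 7 + 6 = 18 — satisfied.
C3: values 5 < 6 < 7 — satisfied.
C4: r = 3 lies in [2, 6] — satisfied.
C5: 7 / 7 = 1, so 7 divides 7 — satisfied.

None — every constraint holds.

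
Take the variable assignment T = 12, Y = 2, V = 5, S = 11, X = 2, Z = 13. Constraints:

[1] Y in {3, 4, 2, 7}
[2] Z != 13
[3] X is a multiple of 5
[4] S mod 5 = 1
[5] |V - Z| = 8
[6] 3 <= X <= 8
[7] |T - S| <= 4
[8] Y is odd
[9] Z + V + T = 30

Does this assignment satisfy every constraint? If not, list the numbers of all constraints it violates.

[1] Y = 2 is in {3, 4, 2, 7} — holds.
[2] Z = 13, but 13 is required to differ — does not hold.
[3] 2 = 5*0 + 2, so 5 does not divide 2 — does not hold.
[4] 11 mod 5 = 1 — holds.
[5] |5 - 13| = 8 — holds.
[6] X = 2 is outside [3, 8] — does not hold.
[7] |12 - 11| = 1; 1 ≤ 4 — holds.
[8] Y = 2 is even — does not hold.
[9] Z + V + T = 13 + 5 + 12 = 30 — holds.

Constraints 2, 3, 6, and 8 do not hold.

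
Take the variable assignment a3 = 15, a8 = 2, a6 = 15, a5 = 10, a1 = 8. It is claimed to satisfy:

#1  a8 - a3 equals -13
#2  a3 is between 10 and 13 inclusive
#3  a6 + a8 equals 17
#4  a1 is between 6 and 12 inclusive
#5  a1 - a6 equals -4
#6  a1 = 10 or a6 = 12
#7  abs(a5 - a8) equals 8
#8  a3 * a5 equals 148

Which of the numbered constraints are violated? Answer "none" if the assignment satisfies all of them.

The assignment fails constraints 2, 5, 6, and 8.

#1 a8 - a3 = 2 - 15 = -13  ✔
#2 a3 = 15 is outside [10, 13]  ✘
#3 a6 + a8 = 15 + 2 = 17  ✔
#4 a1 = 8 lies in [6, 12]  ✔
#5 a1 - a6 = 8 - 15 = -7, not -4  ✘
#6 a1 = 8 ≠ 10 and a6 = 15 ≠ 12; both disjuncts false  ✘
#7 abs(10 - 2) = 8  ✔
#8 a3 * a5 = 15 * 10 = 150, not 148  ✘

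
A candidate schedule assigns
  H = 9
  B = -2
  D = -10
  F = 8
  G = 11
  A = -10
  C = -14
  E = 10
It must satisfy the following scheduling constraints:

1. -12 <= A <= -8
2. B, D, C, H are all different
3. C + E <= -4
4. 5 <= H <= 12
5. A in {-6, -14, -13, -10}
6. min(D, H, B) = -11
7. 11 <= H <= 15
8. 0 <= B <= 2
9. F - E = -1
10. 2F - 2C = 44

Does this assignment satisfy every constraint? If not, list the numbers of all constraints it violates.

1. A = -10 lies in [-12, -8] — OK.
2. values -2, -10, -14, 9 are pairwise distinct — OK.
3. C + E = -14 + 10 = -4; -4 ≤ -4 — OK.
4. H = 9 lies in [5, 12] — OK.
5. A = -10 is in {-6, -14, -13, -10} — OK.
6. min(-10, 9, -2) = -10, not -11 — violated.
7. H = 9 is outside [11, 15] — violated.
8. B = -2 is outside [0, 2] — violated.
9. F - E = 8 - 10 = -2, not -1 — violated.
10. 2F - 2C = 2(8) - 2(-14) = 44 — OK.

No — constraints 6, 7, 8, 9 are not satisfied.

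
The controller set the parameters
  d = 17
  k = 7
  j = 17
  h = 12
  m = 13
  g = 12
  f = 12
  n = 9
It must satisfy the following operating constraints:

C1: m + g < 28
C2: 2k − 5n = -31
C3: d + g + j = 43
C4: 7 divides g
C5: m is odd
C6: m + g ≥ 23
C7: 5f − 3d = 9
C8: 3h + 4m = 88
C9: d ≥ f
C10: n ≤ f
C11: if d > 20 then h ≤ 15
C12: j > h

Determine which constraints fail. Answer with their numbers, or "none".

C1: m + g = 13 + 12 = 25; 25 < 28  true
C2: 2k − 5n = 2(7) − 5(9) = -31  true
C3: d + g + j = 17 + 12 + 17 = 46, not 43  false
C4: 12 = 7×1 + 5, so 7 does not divide 12  false
C5: m = 13 is odd  true
C6: m + g = 13 + 12 = 25; 25 ≥ 23  true
C7: 5f − 3d = 5(12) − 3(17) = 9  true
C8: 3h + 4m = 3(12) + 4(13) = 88  true
C9: d = 17, f = 12; 17 ≥ 12  true
C10: n = 9, f = 12; 9 ≤ 12  true
C11: d = 17, not > 20; antecedent false, conditional vacuously true  true
C12: j = 17, h = 12; 17 > 12  true

Constraints 3, 4 are violated.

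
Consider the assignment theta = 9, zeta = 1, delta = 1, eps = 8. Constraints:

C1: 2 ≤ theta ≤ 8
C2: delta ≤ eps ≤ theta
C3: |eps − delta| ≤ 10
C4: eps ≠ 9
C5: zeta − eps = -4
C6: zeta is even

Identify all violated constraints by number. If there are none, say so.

C1: theta = 9 is outside [2, 8]  no
C2: values 1 ≤ 8 ≤ 9  yes
C3: |8 − 1| = 7; 7 ≤ 10  yes
C4: eps = 8, and 8 ≠ 9  yes
C5: zeta − eps = 1 − 8 = -7, not -4  no
C6: zeta = 1 is odd  no

Violated: 1, 5, and 6.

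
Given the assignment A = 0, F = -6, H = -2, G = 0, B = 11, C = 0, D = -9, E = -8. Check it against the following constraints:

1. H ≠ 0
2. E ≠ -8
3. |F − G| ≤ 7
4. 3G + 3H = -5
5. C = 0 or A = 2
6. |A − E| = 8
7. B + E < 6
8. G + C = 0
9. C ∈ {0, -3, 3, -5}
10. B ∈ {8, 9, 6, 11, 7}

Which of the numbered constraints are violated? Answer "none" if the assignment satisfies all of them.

1. H = -2, and -2 ≠ 0 — holds.
2. E = -8, but -8 is required to differ — fails.
3. |-6 − 0| = 6; 6 ≤ 7 — holds.
4. 3G + 3H = 3(0) + 3(-2) = -6, not -5 — fails.
5. C = 0 = 0 (first disjunct) — holds.
6. |0 − (-8)| = 8 — holds.
7. B + E = 11 + (-8) = 3; 3 < 6 — holds.
8. G + C = 0 + 0 = 0 — holds.
9. C = 0 is in {0, -3, 3, -5} — holds.
10. B = 11 is in {8, 9, 6, 11, 7} — holds.

Constraints 2, 4 are violated.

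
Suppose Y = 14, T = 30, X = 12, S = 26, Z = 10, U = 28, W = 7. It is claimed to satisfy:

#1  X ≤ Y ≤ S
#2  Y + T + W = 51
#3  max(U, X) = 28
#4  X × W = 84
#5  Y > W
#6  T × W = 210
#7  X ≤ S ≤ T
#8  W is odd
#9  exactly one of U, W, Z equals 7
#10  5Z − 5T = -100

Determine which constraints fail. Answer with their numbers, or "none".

#1 values 12 ≤ 14 ≤ 26  true
#2 Y + T + W = 14 + 30 + 7 = 51  true
#3 max(28, 12) = 28  true
#4 X × W = 12 × 7 = 84  true
#5 Y = 14, W = 7; 14 > 7  true
#6 T × W = 30 × 7 = 210  true
#7 values 12 ≤ 26 ≤ 30  true
#8 W = 7 is odd  true
#9 U=28, W=7, Z=10; 1 of them equals 7  true
#10 5Z − 5T = 5(10) − 5(30) = -100  true

No violations.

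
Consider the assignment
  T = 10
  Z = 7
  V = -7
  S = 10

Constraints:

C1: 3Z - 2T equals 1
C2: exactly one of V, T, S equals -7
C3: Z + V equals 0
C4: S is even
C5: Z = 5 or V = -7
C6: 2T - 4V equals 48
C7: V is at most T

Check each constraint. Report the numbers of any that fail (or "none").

C1: 3Z - 2T = 3(7) - 2(10) = 1 — satisfied.
C2: V=-7, T=10, S=10; 1 of them equals -7 — satisfied.
C3: Z + V = 7 + (-7) = 0 — satisfied.
C4: S = 10 is even — satisfied.
C5: Z = 7 ≠ 5, but V = -7 = -7 (second disjunct) — satisfied.
C6: 2T - 4V = 2(10) - 4(-7) = 48 — satisfied.
C7: V = -7, T = 10; -7 ≤ 10 — satisfied.

The assignment satisfies every constraint.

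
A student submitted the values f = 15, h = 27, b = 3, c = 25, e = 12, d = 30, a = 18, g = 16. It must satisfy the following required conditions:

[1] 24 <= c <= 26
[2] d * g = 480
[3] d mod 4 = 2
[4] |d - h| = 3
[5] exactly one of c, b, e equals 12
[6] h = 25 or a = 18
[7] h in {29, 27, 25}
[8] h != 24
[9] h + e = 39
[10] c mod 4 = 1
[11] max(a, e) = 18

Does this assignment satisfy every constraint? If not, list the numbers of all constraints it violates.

[1] c = 25 lies in [24, 26]  OK
[2] d * g = 30 * 16 = 480  OK
[3] 30 mod 4 = 2  OK
[4] |30 - 27| = 3  OK
[5] c=25, b=3, e=12; 1 of them equals 12  OK
[6] h = 27 ≠ 25, but a = 18 = 18 (second disjunct)  OK
[7] h = 27 is in {29, 27, 25}  OK
[8] h = 27, and 27 ≠ 24  OK
[9] h + e = 27 + 12 = 39  OK
[10] 25 mod 4 = 1  OK
[11] max(18, 12) = 18  OK

All constraints are satisfied.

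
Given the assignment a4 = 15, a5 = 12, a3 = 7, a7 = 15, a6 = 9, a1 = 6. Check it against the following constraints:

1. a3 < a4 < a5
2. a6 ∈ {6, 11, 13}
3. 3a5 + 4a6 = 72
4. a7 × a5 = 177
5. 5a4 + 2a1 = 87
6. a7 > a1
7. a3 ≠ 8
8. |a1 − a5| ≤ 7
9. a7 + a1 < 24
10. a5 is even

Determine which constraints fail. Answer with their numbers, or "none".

No — constraints 1, 2, and 4 are not satisfied.

1. values 7, 15, 12; a4 = 15 is not < a5 = 12  false
2. a6 = 9 is not in {6, 11, 13}  false
3. 3a5 + 4a6 = 3(12) + 4(9) = 72  true
4. a7 × a5 = 15 × 12 = 180, not 177  false
5. 5a4 + 2a1 = 5(15) + 2(6) = 87  true
6. a7 = 15, a1 = 6; 15 > 6  true
7. a3 = 7, and 7 ≠ 8  true
8. |6 − 12| = 6; 6 ≤ 7  true
9. a7 + a1 = 15 + 6 = 21; 21 < 24  true
10. a5 = 12 is even  true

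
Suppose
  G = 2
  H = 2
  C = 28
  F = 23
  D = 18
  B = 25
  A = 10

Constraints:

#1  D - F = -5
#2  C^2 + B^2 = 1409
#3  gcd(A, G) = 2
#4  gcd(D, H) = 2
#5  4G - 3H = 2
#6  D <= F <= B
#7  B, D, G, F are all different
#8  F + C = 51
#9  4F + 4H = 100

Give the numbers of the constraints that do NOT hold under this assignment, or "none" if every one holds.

#1 D - F = 18 - 23 = -5 — holds.
#2 C^2 + B^2 = 28^2 + 25^2 = 784 + 625 = 1409 — holds.
#3 gcd(10, 2) = 2 — holds.
#4 gcd(18, 2) = 2 — holds.
#5 4G - 3H = 4(2) - 3(2) = 2 — holds.
#6 values 18 <= 23 <= 25 — holds.
#7 values 25, 18, 2, 23 are pairwise distinct — holds.
#8 F + C = 23 + 28 = 51 — holds.
#9 4F + 4H = 4(23) + 4(2) = 100 — holds.

The assignment satisfies every constraint.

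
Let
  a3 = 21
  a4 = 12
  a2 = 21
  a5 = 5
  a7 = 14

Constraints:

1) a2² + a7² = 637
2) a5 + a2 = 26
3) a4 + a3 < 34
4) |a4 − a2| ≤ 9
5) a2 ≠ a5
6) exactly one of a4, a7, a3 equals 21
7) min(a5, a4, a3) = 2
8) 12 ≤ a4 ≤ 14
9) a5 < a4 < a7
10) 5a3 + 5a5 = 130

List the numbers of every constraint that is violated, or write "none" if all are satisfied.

No — constraint 7 is not satisfied.

1) a2² + a7² = 21² + 14² = 441 + 196 = 637  ✔
2) a5 + a2 = 5 + 21 = 26  ✔
3) a4 + a3 = 12 + 21 = 33; 33 < 34  ✔
4) |12 − 21| = 9; 9 ≤ 9  ✔
5) a2 = 21, a5 = 5; distinct  ✔
6) a4=12, a7=14, a3=21; 1 of them equals 21  ✔
7) min(5, 12, 21) = 5, not 2  ✘
8) a4 = 12 lies in [12, 14]  ✔
9) values 5 < 12 < 14  ✔
10) 5a3 + 5a5 = 5(21) + 5(5) = 130  ✔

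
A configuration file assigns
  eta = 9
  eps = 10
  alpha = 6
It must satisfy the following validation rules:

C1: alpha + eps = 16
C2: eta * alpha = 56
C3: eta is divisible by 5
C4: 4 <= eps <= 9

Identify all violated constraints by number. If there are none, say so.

Constraints 2, 3, and 4 do not hold.

C1: alpha + eps = 6 + 10 = 16 — satisfied.
C2: eta * alpha = 9 * 6 = 54, not 56 — violated.
C3: 9 = 5*1 + 4, so 5 does not divide 9 — violated.
C4: eps = 10 is outside [4, 9] — violated.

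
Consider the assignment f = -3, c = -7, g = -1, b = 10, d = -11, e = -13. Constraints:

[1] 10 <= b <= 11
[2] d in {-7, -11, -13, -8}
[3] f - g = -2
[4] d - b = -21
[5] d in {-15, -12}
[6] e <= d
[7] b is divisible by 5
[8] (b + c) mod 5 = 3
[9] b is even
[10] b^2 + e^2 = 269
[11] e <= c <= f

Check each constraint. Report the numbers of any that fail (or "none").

The assignment fails constraint 5.

[1] b = 10 lies in [10, 11]  ✓
[2] d = -11 is in {-7, -11, -13, -8}  ✓
[3] f - g = -3 - (-1) = -2  ✓
[4] d - b = -11 - 10 = -21  ✓
[5] d = -11 is not in {-15, -12}  ✗
[6] e = -13, d = -11; -13 ≤ -11  ✓
[7] 10 / 5 = 2, so 5 divides 10  ✓
[8] b + c = 3; 3 mod 5 = 3  ✓
[9] b = 10 is even  ✓
[10] b^2 + e^2 = 10^2 + (-13)^2 = 100 + 169 = 269  ✓
[11] values -13 <= -7 <= -3  ✓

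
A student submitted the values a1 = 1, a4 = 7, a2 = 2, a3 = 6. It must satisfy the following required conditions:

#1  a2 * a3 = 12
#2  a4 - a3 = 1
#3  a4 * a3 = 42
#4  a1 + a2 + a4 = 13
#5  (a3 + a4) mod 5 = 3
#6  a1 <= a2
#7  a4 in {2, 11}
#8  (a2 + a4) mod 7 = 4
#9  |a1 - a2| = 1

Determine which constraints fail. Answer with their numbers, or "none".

No — constraints 4, 7, and 8 are not satisfied.

#1 a2 * a3 = 2 * 6 = 12 — satisfied.
#2 a4 - a3 = 7 - 6 = 1 — satisfied.
#3 a4 * a3 = 7 * 6 = 42 — satisfied.
#4 a1 + a2 + a4 = 1 + 2 + 7 = 10, not 13 — violated.
#5 a3 + a4 = 13; 13 mod 5 = 3 — satisfied.
#6 a1 = 1, a2 = 2; 1 ≤ 2 — satisfied.
#7 a4 = 7 is not in {2, 11} — violated.
#8 a2 + a4 = 9; 9 mod 7 = 2, not 4 — violated.
#9 |1 - 2| = 1 — satisfied.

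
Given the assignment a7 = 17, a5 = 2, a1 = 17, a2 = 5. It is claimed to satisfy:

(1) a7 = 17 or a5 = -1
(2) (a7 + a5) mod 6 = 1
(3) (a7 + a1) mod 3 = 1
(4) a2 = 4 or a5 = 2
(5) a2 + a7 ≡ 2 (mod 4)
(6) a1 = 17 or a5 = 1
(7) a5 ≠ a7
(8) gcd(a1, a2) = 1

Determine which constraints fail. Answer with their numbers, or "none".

All constraints are satisfied.

(1) a7 = 17 = 17 (first disjunct) — OK.
(2) a7 + a5 = 19; 19 mod 6 = 1 — OK.
(3) a7 + a1 = 34; 34 mod 3 = 1 — OK.
(4) a2 = 5 ≠ 4, but a5 = 2 = 2 (second disjunct) — OK.
(5) a2 + a7 = 22; 22 mod 4 = 2 — OK.
(6) a1 = 17 = 17 (first disjunct) — OK.
(7) a5 = 2, a7 = 17; distinct — OK.
(8) gcd(17, 5) = 1 — OK.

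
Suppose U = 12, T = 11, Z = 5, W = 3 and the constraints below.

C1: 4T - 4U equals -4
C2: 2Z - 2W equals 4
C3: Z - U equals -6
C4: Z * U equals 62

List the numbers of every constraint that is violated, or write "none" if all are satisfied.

The assignment fails constraints 3, 4.

C1: 4T - 4U = 4(11) - 4(12) = -4  OK
C2: 2Z - 2W = 2(5) - 2(3) = 4  OK
C3: Z - U = 5 - 12 = -7, not -6  FAIL
C4: Z * U = 5 * 12 = 60, not 62  FAIL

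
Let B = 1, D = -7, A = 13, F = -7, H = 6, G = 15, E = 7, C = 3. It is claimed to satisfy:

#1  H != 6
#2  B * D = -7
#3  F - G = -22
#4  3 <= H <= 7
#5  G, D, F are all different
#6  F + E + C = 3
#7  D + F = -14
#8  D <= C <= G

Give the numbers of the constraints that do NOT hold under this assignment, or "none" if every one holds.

Constraints 1, 5 are violated.

#1 H = 6, but 6 is required to differ — does not hold.
#2 B * D = 1 * (-7) = -7 — holds.
#3 F - G = -7 - 15 = -22 — holds.
#4 H = 6 lies in [3, 7] — holds.
#5 D = F = -7, not all different — does not hold.
#6 F + E + C = -7 + 7 + 3 = 3 — holds.
#7 D + F = -7 + (-7) = -14 — holds.
#8 values -7 <= 3 <= 15 — holds.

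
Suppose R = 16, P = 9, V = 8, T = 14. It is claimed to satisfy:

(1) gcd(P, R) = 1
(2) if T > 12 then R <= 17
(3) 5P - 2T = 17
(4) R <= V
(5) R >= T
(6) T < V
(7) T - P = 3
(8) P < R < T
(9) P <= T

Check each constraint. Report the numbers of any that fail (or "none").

(1) gcd(9, 16) = 1 — satisfied.
(2) T = 14 > 12, so we need R ≤ 17; R = 16 ≤ 17 — satisfied.
(3) 5P - 2T = 5(9) - 2(14) = 17 — satisfied.
(4) R = 16, V = 8; 16 > 8 (want ≤) — violated.
(5) R = 16, T = 14; 16 ≥ 14 — satisfied.
(6) T = 14, V = 8; 14 ≥ 8 (want <) — violated.
(7) T - P = 14 - 9 = 5, not 3 — violated.
(8) values 9, 16, 14; R = 16 is not < T = 14 — violated.
(9) P = 9, T = 14; 9 ≤ 14 — satisfied.

The assignment fails constraints 4, 6, 7, 8.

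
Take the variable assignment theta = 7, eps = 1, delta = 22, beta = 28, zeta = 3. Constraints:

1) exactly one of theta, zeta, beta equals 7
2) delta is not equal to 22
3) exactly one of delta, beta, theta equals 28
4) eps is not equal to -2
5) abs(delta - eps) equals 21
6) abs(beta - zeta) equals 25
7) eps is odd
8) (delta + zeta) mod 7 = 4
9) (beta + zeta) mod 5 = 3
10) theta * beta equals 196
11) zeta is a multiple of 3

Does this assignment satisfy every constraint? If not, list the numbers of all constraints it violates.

Constraints 2 and 9 are violated.

1) theta=7, zeta=3, beta=28; 1 of them equals 7 — OK.
2) delta = 22, but 22 is required to differ — violated.
3) delta=22, beta=28, theta=7; 1 of them equals 28 — OK.
4) eps = 1, and 1 ≠ -2 — OK.
5) abs(22 - 1) = 21 — OK.
6) abs(28 - 3) = 25 — OK.
7) eps = 1 is odd — OK.
8) delta + zeta = 25; 25 mod 7 = 4 — OK.
9) beta + zeta = 31; 31 mod 5 = 1, not 3 — violated.
10) theta * beta = 7 * 28 = 196 — OK.
11) 3 / 3 = 1, so 3 divides 3 — OK.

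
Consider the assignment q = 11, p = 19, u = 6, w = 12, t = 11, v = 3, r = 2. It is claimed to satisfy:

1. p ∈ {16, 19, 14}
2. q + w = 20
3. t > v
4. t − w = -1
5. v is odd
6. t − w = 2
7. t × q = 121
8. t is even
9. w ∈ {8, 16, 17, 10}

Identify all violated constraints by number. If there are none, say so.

Constraints 2, 6, 8, and 9 are violated.

1. p = 19 is in {16, 19, 14}  true
2. q + w = 11 + 12 = 23, not 20  false
3. t = 11, v = 3; 11 > 3  true
4. t − w = 11 − 12 = -1  true
5. v = 3 is odd  true
6. t − w = 11 − 12 = -1, not 2  false
7. t × q = 11 × 11 = 121  true
8. t = 11 is odd  false
9. w = 12 is not in {8, 16, 17, 10}  false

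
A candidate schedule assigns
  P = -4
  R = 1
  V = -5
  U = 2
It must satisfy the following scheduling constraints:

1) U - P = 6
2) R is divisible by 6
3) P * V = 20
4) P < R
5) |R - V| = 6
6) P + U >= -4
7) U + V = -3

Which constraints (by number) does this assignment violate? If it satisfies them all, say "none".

No — constraint 2 is not satisfied.

1) U - P = 2 - (-4) = 6  ✓
2) 1 = 6*0 + 1, so 6 does not divide 1  ✗
3) P * V = -4 * (-5) = 20  ✓
4) P = -4, R = 1; -4 < 1  ✓
5) |1 - (-5)| = 6  ✓
6) P + U = -4 + 2 = -2; -2 ≥ -4  ✓
7) U + V = 2 + (-5) = -3  ✓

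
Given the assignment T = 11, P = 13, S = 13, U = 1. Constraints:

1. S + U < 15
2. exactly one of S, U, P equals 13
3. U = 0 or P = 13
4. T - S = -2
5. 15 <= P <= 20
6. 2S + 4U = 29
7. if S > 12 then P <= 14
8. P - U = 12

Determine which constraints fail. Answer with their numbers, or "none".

1. S + U = 13 + 1 = 14; 14 < 15  holds
2. S=13, U=1, P=13; 2 of them equal 13, not exactly one  fails
3. U = 1 ≠ 0, but P = 13 = 13 (second disjunct)  holds
4. T - S = 11 - 13 = -2  holds
5. P = 13 is outside [15, 20]  fails
6. 2S + 4U = 2(13) + 4(1) = 30, not 29  fails
7. S = 13 > 12, so we need P ≤ 14; P = 13 ≤ 14  holds
8. P - U = 13 - 1 = 12  holds

No — constraints 2, 5, and 6 are not satisfied.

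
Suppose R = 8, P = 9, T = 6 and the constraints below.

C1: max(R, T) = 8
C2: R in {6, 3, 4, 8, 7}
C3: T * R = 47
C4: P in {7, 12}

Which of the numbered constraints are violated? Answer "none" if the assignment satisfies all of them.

C1: max(8, 6) = 8  holds
C2: R = 8 is in {6, 3, 4, 8, 7}  holds
C3: T * R = 6 * 8 = 48, not 47  fails
C4: P = 9 is not in {7, 12}  fails

Constraints 3 and 4 do not hold.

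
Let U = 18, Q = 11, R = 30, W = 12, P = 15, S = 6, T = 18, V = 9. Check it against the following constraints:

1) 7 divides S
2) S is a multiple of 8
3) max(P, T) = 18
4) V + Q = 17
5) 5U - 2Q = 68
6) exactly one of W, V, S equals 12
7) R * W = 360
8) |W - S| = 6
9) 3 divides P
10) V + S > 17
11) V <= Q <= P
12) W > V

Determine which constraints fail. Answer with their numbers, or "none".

1) 6 = 7*0 + 6, so 7 does not divide 6  no
2) 6 = 8*0 + 6, so 8 does not divide 6  no
3) max(15, 18) = 18  yes
4) V + Q = 9 + 11 = 20, not 17  no
5) 5U - 2Q = 5(18) - 2(11) = 68  yes
6) W=12, V=9, S=6; 1 of them equals 12  yes
7) R * W = 30 * 12 = 360  yes
8) |12 - 6| = 6  yes
9) 15 / 3 = 5, so 3 divides 15  yes
10) V + S = 9 + 6 = 15; 15 ≤ 17, bound 17 not met  no
11) values 9 <= 11 <= 15  yes
12) W = 12, V = 9; 12 > 9  yes

No — constraints 1, 2, 4, 10 are not satisfied.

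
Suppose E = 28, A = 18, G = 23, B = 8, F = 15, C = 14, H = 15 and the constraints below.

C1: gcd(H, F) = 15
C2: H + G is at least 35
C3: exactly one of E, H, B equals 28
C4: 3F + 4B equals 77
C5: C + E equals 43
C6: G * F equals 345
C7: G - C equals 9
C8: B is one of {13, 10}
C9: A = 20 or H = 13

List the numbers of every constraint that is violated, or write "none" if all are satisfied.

Violated: 5, 8, and 9.

C1: gcd(15, 15) = 15  ✔
C2: H + G = 15 + 23 = 38; 38 ≥ 35  ✔
C3: E=28, H=15, B=8; 1 of them equals 28  ✔
C4: 3F + 4B = 3(15) + 4(8) = 77  ✔
C5: C + E = 14 + 28 = 42, not 43  ✘
C6: G * F = 23 * 15 = 345  ✔
C7: G - C = 23 - 14 = 9  ✔
C8: B = 8 is not in {13, 10}  ✘
C9: A = 18 ≠ 20 and H = 15 ≠ 13; both disjuncts false  ✘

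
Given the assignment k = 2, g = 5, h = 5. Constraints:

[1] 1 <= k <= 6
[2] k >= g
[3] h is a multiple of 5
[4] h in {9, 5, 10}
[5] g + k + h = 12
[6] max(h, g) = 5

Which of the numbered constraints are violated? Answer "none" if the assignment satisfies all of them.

[1] k = 2 lies in [1, 6]  true
[2] k = 2, g = 5; 2 < 5 (want ≥)  false
[3] 5 / 5 = 1, so 5 divides 5  true
[4] h = 5 is in {9, 5, 10}  true
[5] g + k + h = 5 + 2 + 5 = 12  true
[6] max(5, 5) = 5  true

The assignment fails constraint 2.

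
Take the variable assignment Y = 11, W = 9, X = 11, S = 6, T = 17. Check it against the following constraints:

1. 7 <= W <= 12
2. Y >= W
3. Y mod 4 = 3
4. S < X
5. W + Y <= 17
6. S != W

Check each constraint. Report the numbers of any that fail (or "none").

1. W = 9 lies in [7, 12]  true
2. Y = 11, W = 9; 11 ≥ 9  true
3. 11 mod 4 = 3  true
4. S = 6, X = 11; 6 < 11  true
5. W + Y = 9 + 11 = 20; 20 > 17, bound 17 not met  false
6. S = 6, W = 9; distinct  true

Constraint 5 does not hold.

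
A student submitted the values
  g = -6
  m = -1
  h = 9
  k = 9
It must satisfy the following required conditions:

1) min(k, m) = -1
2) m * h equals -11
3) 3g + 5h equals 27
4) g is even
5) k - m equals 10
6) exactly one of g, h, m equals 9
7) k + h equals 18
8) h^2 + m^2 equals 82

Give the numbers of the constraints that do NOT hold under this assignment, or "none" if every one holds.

1) min(9, -1) = -1  ✓
2) m * h = -1 * 9 = -9, not -11  ✗
3) 3g + 5h = 3(-6) + 5(9) = 27  ✓
4) g = -6 is even  ✓
5) k - m = 9 - (-1) = 10  ✓
6) g=-6, h=9, m=-1; 1 of them equals 9  ✓
7) k + h = 9 + 9 = 18  ✓
8) h^2 + m^2 = 9^2 + (-1)^2 = 81 + 1 = 82  ✓

The assignment fails constraint 2.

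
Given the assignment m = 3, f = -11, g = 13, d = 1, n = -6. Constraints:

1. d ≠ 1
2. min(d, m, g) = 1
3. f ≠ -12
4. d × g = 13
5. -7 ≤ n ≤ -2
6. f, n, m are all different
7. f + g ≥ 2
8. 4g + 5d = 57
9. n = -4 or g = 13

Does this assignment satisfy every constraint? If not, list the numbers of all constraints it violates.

1. d = 1, but 1 is required to differ — violated.
2. min(1, 3, 13) = 1 — OK.
3. f = -11, and -11 ≠ -12 — OK.
4. d × g = 1 × 13 = 13 — OK.
5. n = -6 lies in [-7, -2] — OK.
6. values -11, -6, 3 are pairwise distinct — OK.
7. f + g = -11 + 13 = 2; 2 ≥ 2 — OK.
8. 4g + 5d = 4(13) + 5(1) = 57 — OK.
9. n = -6 ≠ -4, but g = 13 = 13 (second disjunct) — OK.

No — constraint 1 is not satisfied.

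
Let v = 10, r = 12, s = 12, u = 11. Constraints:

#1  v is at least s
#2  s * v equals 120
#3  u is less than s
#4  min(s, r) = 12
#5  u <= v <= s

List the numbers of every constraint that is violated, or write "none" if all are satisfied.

#1 v = 10, s = 12; 10 < 12 (want ≥)  no
#2 s * v = 12 * 10 = 120  yes
#3 u = 11, s = 12; 11 < 12  yes
#4 min(12, 12) = 12  yes
#5 values 11, 10, 12; u = 11 is not <= v = 10  no

Constraints 1 and 5 are violated.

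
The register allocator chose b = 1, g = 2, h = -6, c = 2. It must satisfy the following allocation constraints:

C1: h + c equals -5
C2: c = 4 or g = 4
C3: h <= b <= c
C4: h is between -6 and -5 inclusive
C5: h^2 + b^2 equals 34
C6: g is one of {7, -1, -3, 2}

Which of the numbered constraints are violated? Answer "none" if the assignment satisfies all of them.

C1: h + c = -6 + 2 = -4, not -5 — violated.
C2: c = 2 ≠ 4 and g = 2 ≠ 4; both disjuncts false — violated.
C3: values -6 <= 1 <= 2 — satisfied.
C4: h = -6 lies in [-6, -5] — satisfied.
C5: h^2 + b^2 = (-6)^2 + 1^2 = 36 + 1 = 37, not 34 — violated.
C6: g = 2 is in {7, -1, -3, 2} — satisfied.

The assignment fails constraints 1, 2, and 5.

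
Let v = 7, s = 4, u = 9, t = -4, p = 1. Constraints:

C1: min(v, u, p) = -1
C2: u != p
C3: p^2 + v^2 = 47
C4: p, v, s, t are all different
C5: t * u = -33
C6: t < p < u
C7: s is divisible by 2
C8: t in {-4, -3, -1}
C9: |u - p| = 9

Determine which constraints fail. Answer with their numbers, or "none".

No — constraints 1, 3, 5, and 9 are not satisfied.

C1: min(7, 9, 1) = 1, not -1 — fails.
C2: u = 9, p = 1; distinct — holds.
C3: p^2 + v^2 = 1^2 + 7^2 = 1 + 49 = 50, not 47 — fails.
C4: values 1, 7, 4, -4 are pairwise distinct — holds.
C5: t * u = -4 * 9 = -36, not -33 — fails.
C6: values -4 < 1 < 9 — holds.
C7: 4 / 2 = 2, so 2 divides 4 — holds.
C8: t = -4 is in {-4, -3, -1} — holds.
C9: |9 - 1| = 8, not 9 — fails.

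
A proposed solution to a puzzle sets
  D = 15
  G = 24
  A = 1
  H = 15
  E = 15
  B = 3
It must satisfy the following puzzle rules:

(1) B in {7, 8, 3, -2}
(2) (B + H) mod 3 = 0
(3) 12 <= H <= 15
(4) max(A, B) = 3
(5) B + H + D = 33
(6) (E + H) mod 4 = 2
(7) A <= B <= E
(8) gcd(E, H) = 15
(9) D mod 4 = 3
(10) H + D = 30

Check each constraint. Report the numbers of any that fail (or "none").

Yes — all constraints hold.

(1) B = 3 is in {7, 8, 3, -2} — holds.
(2) B + H = 18; 18 mod 3 = 0 — holds.
(3) H = 15 lies in [12, 15] — holds.
(4) max(1, 3) = 3 — holds.
(5) B + H + D = 3 + 15 + 15 = 33 — holds.
(6) E + H = 30; 30 mod 4 = 2 — holds.
(7) values 1 <= 3 <= 15 — holds.
(8) gcd(15, 15) = 15 — holds.
(9) 15 mod 4 = 3 — holds.
(10) H + D = 15 + 15 = 30 — holds.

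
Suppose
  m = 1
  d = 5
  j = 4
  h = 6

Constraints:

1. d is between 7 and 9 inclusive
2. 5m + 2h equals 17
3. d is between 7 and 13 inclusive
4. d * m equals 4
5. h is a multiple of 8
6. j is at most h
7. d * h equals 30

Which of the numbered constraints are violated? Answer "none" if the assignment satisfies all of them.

1. d = 5 is outside [7, 9]  false
2. 5m + 2h = 5(1) + 2(6) = 17  true
3. d = 5 is outside [7, 13]  false
4. d * m = 5 * 1 = 5, not 4  false
5. 6 = 8*0 + 6, so 8 does not divide 6  false
6. j = 4, h = 6; 4 ≤ 6  true
7. d * h = 5 * 6 = 30  true

The assignment fails constraints 1, 3, 4, and 5.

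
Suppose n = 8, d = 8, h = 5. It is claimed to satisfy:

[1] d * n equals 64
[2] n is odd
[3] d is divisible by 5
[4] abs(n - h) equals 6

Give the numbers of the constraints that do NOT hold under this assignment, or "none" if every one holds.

Constraints 2, 3, 4 are violated.

[1] d * n = 8 * 8 = 64  ✔
[2] n = 8 is even  ✘
[3] 8 = 5*1 + 3, so 5 does not divide 8  ✘
[4] abs(8 - 5) = 3, not 6  ✘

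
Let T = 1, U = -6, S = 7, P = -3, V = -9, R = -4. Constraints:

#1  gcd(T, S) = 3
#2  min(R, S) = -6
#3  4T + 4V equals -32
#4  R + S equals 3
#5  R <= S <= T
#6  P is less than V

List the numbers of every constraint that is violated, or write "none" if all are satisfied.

#1 gcd(1, 7) = 1, not 3  ✗
#2 min(-4, 7) = -4, not -6  ✗
#3 4T + 4V = 4(1) + 4(-9) = -32  ✓
#4 R + S = -4 + 7 = 3  ✓
#5 values -4, 7, 1; S = 7 is not <= T = 1  ✗
#6 P = -3, V = -9; -3 ≥ -9 (want <)  ✗

Violated: 1, 2, 5, and 6.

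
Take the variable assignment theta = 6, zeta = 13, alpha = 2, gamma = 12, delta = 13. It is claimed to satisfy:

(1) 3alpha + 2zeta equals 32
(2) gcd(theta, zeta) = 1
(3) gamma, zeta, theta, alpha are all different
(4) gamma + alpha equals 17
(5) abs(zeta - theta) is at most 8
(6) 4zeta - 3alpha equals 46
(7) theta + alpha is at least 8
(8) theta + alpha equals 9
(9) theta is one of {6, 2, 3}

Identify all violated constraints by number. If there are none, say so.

No — constraints 4 and 8 are not satisfied.

(1) 3alpha + 2zeta = 3(2) + 2(13) = 32 — holds.
(2) gcd(6, 13) = 1 — holds.
(3) values 12, 13, 6, 2 are pairwise distinct — holds.
(4) gamma + alpha = 12 + 2 = 14, not 17 — fails.
(5) abs(13 - 6) = 7; 7 ≤ 8 — holds.
(6) 4zeta - 3alpha = 4(13) - 3(2) = 46 — holds.
(7) theta + alpha = 6 + 2 = 8; 8 ≥ 8 — holds.
(8) theta + alpha = 6 + 2 = 8, not 9 — fails.
(9) theta = 6 is in {6, 2, 3} — holds.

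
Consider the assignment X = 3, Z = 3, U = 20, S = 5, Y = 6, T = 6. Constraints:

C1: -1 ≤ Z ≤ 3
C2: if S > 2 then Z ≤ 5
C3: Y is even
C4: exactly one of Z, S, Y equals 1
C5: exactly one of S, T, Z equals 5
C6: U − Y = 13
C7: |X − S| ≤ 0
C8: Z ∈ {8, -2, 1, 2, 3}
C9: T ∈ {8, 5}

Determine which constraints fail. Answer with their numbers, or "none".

No — constraints 4, 6, 7, and 9 are not satisfied.

C1: Z = 3 lies in [-1, 3] — satisfied.
C2: S = 5 > 2, so we need Z ≤ 5; Z = 3 ≤ 5 — satisfied.
C3: Y = 6 is even — satisfied.
C4: Z=3, S=5, Y=6; 0 of them equal 1, not exactly one — violated.
C5: S=5, T=6, Z=3; 1 of them equals 5 — satisfied.
C6: U − Y = 20 − 6 = 14, not 13 — violated.
C7: |3 − 5| = 2; 2 > 0, exceeds bound 0 — violated.
C8: Z = 3 is in {8, -2, 1, 2, 3} — satisfied.
C9: T = 6 is not in {8, 5} — violated.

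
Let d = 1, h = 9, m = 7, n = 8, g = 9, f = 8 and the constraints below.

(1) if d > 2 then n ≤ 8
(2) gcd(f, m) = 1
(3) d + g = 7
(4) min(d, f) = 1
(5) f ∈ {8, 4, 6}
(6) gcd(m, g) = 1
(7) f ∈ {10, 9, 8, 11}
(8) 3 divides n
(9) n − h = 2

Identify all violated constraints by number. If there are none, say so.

(1) d = 1, not > 2; antecedent false, conditional vacuously true  true
(2) gcd(8, 7) = 1  true
(3) d + g = 1 + 9 = 10, not 7  false
(4) min(1, 8) = 1  true
(5) f = 8 is in {8, 4, 6}  true
(6) gcd(7, 9) = 1  true
(7) f = 8 is in {10, 9, 8, 11}  true
(8) 8 = 3×2 + 2, so 3 does not divide 8  false
(9) n − h = 8 − 9 = -1, not 2  false

Constraints 3, 8, 9 do not hold.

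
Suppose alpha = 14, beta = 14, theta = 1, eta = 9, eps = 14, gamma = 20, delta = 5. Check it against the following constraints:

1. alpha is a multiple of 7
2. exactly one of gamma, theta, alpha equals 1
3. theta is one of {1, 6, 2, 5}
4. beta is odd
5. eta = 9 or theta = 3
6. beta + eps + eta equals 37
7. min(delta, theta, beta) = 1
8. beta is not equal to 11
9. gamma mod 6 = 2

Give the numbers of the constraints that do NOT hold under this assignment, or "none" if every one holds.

1. 14 / 7 = 2, so 7 divides 14 — OK.
2. gamma=20, theta=1, alpha=14; 1 of them equals 1 — OK.
3. theta = 1 is in {1, 6, 2, 5} — OK.
4. beta = 14 is even — violated.
5. eta = 9 = 9 (first disjunct) — OK.
6. beta + eps + eta = 14 + 14 + 9 = 37 — OK.
7. min(5, 1, 14) = 1 — OK.
8. beta = 14, and 14 ≠ 11 — OK.
9. 20 mod 6 = 2 — OK.

Violated: 4.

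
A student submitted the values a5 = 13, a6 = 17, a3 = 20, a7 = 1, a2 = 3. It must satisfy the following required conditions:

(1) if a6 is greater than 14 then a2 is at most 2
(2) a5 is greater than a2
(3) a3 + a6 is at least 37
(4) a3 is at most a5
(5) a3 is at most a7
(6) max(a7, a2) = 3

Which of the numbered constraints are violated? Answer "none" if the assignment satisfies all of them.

Constraints 1, 4, 5 are violated.

(1) a6 = 17 > 14, so we need a2 ≤ 2; but a2 = 3 > 2  ✗
(2) a5 = 13, a2 = 3; 13 > 3  ✓
(3) a3 + a6 = 20 + 17 = 37; 37 ≥ 37  ✓
(4) a3 = 20, a5 = 13; 20 > 13 (want ≤)  ✗
(5) a3 = 20, a7 = 1; 20 > 1 (want ≤)  ✗
(6) max(1, 3) = 3  ✓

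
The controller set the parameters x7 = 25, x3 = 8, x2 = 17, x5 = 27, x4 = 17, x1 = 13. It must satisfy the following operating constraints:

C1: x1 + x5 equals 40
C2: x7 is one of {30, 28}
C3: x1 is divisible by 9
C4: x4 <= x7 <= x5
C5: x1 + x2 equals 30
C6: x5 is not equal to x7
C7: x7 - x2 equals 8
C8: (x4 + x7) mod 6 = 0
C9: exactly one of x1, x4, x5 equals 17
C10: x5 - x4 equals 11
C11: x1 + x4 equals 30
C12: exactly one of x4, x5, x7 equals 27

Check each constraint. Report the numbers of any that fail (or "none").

C1: x1 + x5 = 13 + 27 = 40  holds
C2: x7 = 25 is not in {30, 28}  fails
C3: 13 = 9*1 + 4, so 9 does not divide 13  fails
C4: values 17 <= 25 <= 27  holds
C5: x1 + x2 = 13 + 17 = 30  holds
C6: x5 = 27, x7 = 25; distinct  holds
C7: x7 - x2 = 25 - 17 = 8  holds
C8: x4 + x7 = 42; 42 mod 6 = 0  holds
C9: x1=13, x4=17, x5=27; 1 of them equals 17  holds
C10: x5 - x4 = 27 - 17 = 10, not 11  fails
C11: x1 + x4 = 13 + 17 = 30  holds
C12: x4=17, x5=27, x7=25; 1 of them equals 27  holds

No — constraints 2, 3, and 10 are not satisfied.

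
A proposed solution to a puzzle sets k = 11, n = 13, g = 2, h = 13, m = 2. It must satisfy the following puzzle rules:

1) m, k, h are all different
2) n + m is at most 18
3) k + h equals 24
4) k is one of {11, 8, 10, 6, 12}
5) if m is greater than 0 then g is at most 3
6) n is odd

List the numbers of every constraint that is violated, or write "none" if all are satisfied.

The assignment satisfies every constraint.

1) values 2, 11, 13 are pairwise distinct  ✓
2) n + m = 13 + 2 = 15; 15 ≤ 18  ✓
3) k + h = 11 + 13 = 24  ✓
4) k = 11 is in {11, 8, 10, 6, 12}  ✓
5) m = 2 > 0, so we need g ≤ 3; g = 2 ≤ 3  ✓
6) n = 13 is odd  ✓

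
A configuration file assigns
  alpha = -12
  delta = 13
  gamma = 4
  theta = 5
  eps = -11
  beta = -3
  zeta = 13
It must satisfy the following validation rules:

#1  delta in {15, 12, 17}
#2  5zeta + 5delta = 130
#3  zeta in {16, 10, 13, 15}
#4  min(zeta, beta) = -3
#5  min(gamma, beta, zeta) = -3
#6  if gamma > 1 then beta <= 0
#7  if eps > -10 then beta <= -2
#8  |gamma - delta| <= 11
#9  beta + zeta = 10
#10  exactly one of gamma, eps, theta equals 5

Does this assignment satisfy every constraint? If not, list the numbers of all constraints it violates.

#1 delta = 13 is not in {15, 12, 17} — fails.
#2 5zeta + 5delta = 5(13) + 5(13) = 130 — holds.
#3 zeta = 13 is in {16, 10, 13, 15} — holds.
#4 min(13, -3) = -3 — holds.
#5 min(4, -3, 13) = -3 — holds.
#6 gamma = 4 > 1, so we need beta ≤ 0; beta = -3 ≤ 0 — holds.
#7 eps = -11, not > -10; antecedent false, conditional vacuously true — holds.
#8 |4 - 13| = 9; 9 ≤ 11 — holds.
#9 beta + zeta = -3 + 13 = 10 — holds.
#10 gamma=4, eps=-11, theta=5; 1 of them equals 5 — holds.

Constraint 1 does not hold.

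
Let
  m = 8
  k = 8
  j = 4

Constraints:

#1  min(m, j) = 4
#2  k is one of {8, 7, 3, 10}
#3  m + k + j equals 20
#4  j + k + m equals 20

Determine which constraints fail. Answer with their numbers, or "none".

None — every constraint holds.

#1 min(8, 4) = 4  true
#2 k = 8 is in {8, 7, 3, 10}  true
#3 m + k + j = 8 + 8 + 4 = 20  true
#4 j + k + m = 4 + 8 + 8 = 20  true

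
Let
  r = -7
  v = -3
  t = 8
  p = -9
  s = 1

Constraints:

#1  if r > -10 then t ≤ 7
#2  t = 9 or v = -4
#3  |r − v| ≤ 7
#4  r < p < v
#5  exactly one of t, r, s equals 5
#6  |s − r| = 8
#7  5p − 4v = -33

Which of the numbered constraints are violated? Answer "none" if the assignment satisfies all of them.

No — constraints 1, 2, 4, 5 are not satisfied.

#1 r = -7 > -10, so we need t ≤ 7; but t = 8 > 7 — fails.
#2 t = 8 ≠ 9 and v = -3 ≠ -4; both disjuncts false — fails.
#3 |-7 − (-3)| = 4; 4 ≤ 7 — holds.
#4 values -7, -9, -3; r = -7 is not < p = -9 — fails.
#5 t=8, r=-7, s=1; 0 of them equal 5, not exactly one — fails.
#6 |1 − (-7)| = 8 — holds.
#7 5p − 4v = 5(-9) − 4(-3) = -33 — holds.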